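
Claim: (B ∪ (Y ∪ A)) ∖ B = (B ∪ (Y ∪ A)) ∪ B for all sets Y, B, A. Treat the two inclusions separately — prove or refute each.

Only the forward inclusion holds.

(⊇) This inclusion fails. Take Y = ∅, B = {1}, A = ∅; then 1 ∈ (B ∪ (Y ∪ A)) ∪ B but 1 ∉ (B ∪ (Y ∪ A)) ∖ B.

(⊆) Let x ∈ (B ∪ (Y ∪ A)) ∖ B. Then either x ∈ Y and x ∉ B, A; or x ∈ A and x ∉ Y, B; or x ∈ Y ∩ A and x ∉ B. In each case x ∈ (B ∪ (Y ∪ A)) ∪ B, so (B ∪ (Y ∪ A)) ∖ B ⊆ (B ∪ (Y ∪ A)) ∪ B.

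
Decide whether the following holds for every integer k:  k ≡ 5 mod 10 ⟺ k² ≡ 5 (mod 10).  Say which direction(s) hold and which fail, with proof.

[⇐] Suppose k² ≡ 5 (mod 10). The only residue r in {0, …, 9} with r² ≡ 5 (mod 10) is r = 5, so k ≡ 5 (mod 10).

[⇒] Suppose k ≡ 5 mod 10. Write k = 10j + 5. Then (10j + 5)² = 100j² + 100j + 25 = 10(10j² + 10j + 2) + 5, so k² ≡ 5 (mod 10).

The biconditional holds.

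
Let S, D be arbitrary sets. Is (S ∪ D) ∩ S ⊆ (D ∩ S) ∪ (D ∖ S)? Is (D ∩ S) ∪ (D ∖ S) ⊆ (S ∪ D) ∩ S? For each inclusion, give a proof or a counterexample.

Both inclusions fail.

Forward inclusion. This inclusion fails. Take S = {1}, D = ∅; then 1 ∈ (S ∪ D) ∩ S but 1 ∉ (D ∩ S) ∪ (D ∖ S).

Reverse inclusion. This inclusion fails. Take S = ∅, D = {1}; then 1 ∈ (D ∩ S) ∪ (D ∖ S) but 1 ∉ (S ∪ D) ∩ S.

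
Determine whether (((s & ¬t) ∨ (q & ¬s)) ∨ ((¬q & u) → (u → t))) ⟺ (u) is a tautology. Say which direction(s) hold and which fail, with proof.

Both directions fail.

(→) This fails. Under q = F, s = F, u = F, t = F, the left side is true but the right side is false.

(←) This fails. Under q = F, s = F, u = T, t = F, the left side is false but the right side is true.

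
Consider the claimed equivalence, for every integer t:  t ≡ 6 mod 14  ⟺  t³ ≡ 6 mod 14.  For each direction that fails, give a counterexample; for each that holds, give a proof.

Only the forward implication holds.

(⇒) Suppose t ≡ 6 mod 14. Write t = 14j + 6. Then (14j + 6)³ = 2744j³ + 3528j² + 1512j + 216 = 14(196j³ + 252j² + 108j + 15) + 6, so t³ ≡ 6 (mod 14).

(⇐) This fails: take t = 10. Then 10³ = 1000 ≡ 6 (mod 14), yet 10 ≡ 10 (mod 14), not 6.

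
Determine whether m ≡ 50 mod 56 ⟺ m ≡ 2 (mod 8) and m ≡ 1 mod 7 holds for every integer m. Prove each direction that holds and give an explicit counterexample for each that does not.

(⇐) If m ≡ 2 (mod 8) and m ≡ 1 (mod 7), then by the Chinese remainder theorem m ≡ 50 (mod 56). This is exactly m ≡ 50 (mod 56).

(⇒) Suppose m ≡ 50 (mod 56); write m = 56j + 50. Since 8 ∣ 56, reducing mod 8 gives m ≡ 50 ≡ 2 (mod 8); since 7 ∣ 56, reducing mod 7 gives m ≡ 50 ≡ 1 (mod 7).

Both directions hold; the statement is true.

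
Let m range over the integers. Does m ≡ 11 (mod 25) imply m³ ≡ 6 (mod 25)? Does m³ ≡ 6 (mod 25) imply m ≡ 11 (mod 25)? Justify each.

Both implications hold.

Converse. Suppose m³ ≡ 6 (mod 25). The only residue r in {0, …, 24} with r³ ≡ 6 (mod 25) is r = 11, so m ≡ 11 (mod 25).

Forward direction. Suppose m ≡ 11 (mod 25). Write m = 25j + 11. Then (25j + 11)³ = 15625j³ + 20625j² + 9075j + 1331 = 25(625j³ + 825j² + 363j + 53) + 6, so m³ ≡ 6 (mod 25).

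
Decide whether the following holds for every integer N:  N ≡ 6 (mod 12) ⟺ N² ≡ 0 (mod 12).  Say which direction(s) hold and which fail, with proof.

(⇒) holds; (⇐) fails.

(⇒) Suppose N ≡ 6 (mod 12). Write N = 12j + 6. Then (12j + 6)² = 144j² + 144j + 36 = 12(12j² + 12j + 3) + 0, so N² ≡ 0 (mod 12).

(⇐) This fails: take N = 0. Then 0² = 0 ≡ 0 (mod 12), yet 0 ≡ 0 (mod 12), not 6.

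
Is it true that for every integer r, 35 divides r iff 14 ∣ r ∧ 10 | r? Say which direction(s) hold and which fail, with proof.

(⇐) Suppose 14 ∣ r and 10 ∣ r. Any common multiple of 14 and 10 is a multiple of their lcm; here lcm(14, 10) = 14·10/gcd(14, 10) = 140/2 = 70, so 70 ∣ r. Since 35 ∣ 70, it follows that 35 ∣ r.

(⇒) This fails: take r = 35. Certainly 35 ∣ 35, but 14 ∤ 35.

Only the reverse direction holds.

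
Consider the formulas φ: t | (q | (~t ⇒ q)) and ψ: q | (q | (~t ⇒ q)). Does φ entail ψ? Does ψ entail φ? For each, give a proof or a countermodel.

Both directions hold; the statement is true.

(⟸) Assume the antecedent. If t is true, t | (q | (~t ⇒ q)) reduces to true regardless of the other variables. If t is false, the antecedent forces (t = F, q = T), and t | (q | (~t ⇒ q)) holds there. Either way t | (q | (~t ⇒ q)) holds.

(⟹) Assume the antecedent. If t is true, q | (q | (~t ⇒ q)) reduces to true regardless of the other variables. If t is false, the antecedent forces (t = F, q = T), and q | (q | (~t ⇒ q)) holds there. Either way q | (q | (~t ⇒ q)) holds.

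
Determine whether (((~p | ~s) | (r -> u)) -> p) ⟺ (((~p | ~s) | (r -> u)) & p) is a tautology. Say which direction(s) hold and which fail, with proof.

Not equivalent: only (⇐) holds.

(→) This fails. Under r = T, p = T, u = F, s = T, the left side is true but the right side is false.

(←) Assume the antecedent. If p is true, ((~p | ~s) | (r -> u)) -> p reduces to true regardless of the other variables. If p is false, the antecedent cannot hold. Either way ((~p | ~s) | (r -> u)) -> p holds.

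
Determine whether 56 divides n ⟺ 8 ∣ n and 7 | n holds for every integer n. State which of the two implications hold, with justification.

(←) Suppose 8 ∣ n and 7 ∣ n. Any common multiple of 8 and 7 is a multiple of their lcm; here gcd(8, 7) = 1, so lcm(8, 7) = 8·7 = 56, so 56 ∣ n.

(→) If 56 ∣ n, write n = 56q. Since 56 = 7·8, n = 8·(7q), so 8 ∣ n; and since 56 = 8·7, n = 7·(8q), so 7 ∣ n.

Both directions hold.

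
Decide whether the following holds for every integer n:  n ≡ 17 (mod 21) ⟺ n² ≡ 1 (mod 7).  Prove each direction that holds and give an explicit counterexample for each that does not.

Neither direction holds.

Forward direction. This fails: take n = 17. Then 17 ≡ 17 (mod 21), but 17² = 289 ≡ 2 (mod 7), not 1.

Converse. This fails: take n = 1. Then 1² = 1 ≡ 1 (mod 7), yet 1 ≡ 1 (mod 21), not 17.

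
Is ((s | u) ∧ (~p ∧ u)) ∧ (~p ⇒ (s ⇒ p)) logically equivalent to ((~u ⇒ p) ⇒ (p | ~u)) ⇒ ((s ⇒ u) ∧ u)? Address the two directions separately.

[⇒] Assume the antecedent. If s is true, the antecedent cannot hold. If s is false, the antecedent forces (s = F, p = F, u = T), and the consequent holds there. Either way the consequent holds.

[⇐] This fails. Under s = T, p = F, u = T, the left side is false but the right side is true.

Only the forward direction holds.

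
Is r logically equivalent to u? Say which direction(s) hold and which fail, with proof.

Neither direction holds.

(→) This fails. Under u = F, r = T, the left side is true but the right side is false.

(←) This fails. Under u = T, r = F, the left side is false but the right side is true.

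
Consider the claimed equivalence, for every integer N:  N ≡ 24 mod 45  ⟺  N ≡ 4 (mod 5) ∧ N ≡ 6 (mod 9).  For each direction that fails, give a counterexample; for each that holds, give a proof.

Forward direction. Suppose N ≡ 24 (mod 45); write N = 45j + 24. Since 5 ∣ 45, reducing mod 5 gives N ≡ 24 ≡ 4 (mod 5); since 9 ∣ 45, reducing mod 9 gives N ≡ 24 ≡ 6 (mod 9).

Converse. If N ≡ 4 (mod 5) and N ≡ 6 (mod 9), then by the Chinese remainder theorem N ≡ 24 (mod 45). This is exactly N ≡ 24 (mod 45).

Equivalent; both directions hold.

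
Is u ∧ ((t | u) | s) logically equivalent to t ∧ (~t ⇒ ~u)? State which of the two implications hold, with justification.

Both directions fail.

(⟹) This fails. Under s = F, u = T, t = F, the left side is true but the right side is false.

(⟸) This fails. Under s = F, u = F, t = T, the left side is false but the right side is true.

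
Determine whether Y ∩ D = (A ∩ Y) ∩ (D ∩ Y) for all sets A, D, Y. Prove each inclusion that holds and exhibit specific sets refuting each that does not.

Only the reverse inclusion holds.

(⊆) This inclusion fails. Take A = ∅, D = {1}, Y = {1}; then 1 ∈ Y ∩ D but 1 ∉ (A ∩ Y) ∩ (D ∩ Y).

(⊇) Let x ∈ (A ∩ Y) ∩ (D ∩ Y). Then x ∈ A ∩ D ∩ Y, from which x ∈ Y ∩ D.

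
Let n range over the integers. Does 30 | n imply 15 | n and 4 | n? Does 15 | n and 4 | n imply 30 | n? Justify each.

Only the reverse direction holds.

(→) This fails: take n = 30. Certainly 30 ∣ 30, but 4 ∤ 30.

(←) Suppose 15 ∣ n and 4 ∣ n. Any common multiple of 15 and 4 is a multiple of their lcm; here gcd(15, 4) = 1, so lcm(15, 4) = 15·4 = 60, so 60 ∣ n. Since 30 ∣ 60, it follows that 30 ∣ n.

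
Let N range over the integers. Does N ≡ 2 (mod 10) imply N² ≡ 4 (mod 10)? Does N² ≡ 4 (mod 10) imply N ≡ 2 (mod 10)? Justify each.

(⇒) holds; (⇐) fails.

Forward direction. Suppose N ≡ 2 (mod 10). Write N = 10j + 2. Then (10j + 2)² = 100j² + 40j + 4 = 10(10j² + 4j) + 4, so N² ≡ 4 (mod 10).

Converse. This fails: take N = 8. Then 8² = 64 ≡ 4 (mod 10), yet 8 ≡ 8 (mod 10), not 2.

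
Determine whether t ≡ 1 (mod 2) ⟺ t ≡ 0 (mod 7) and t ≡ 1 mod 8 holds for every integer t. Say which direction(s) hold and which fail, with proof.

The forward direction fails; the converse holds.

(→) This fails: t = 1 gives 1 ≡ 1 (mod 2) but 1 ≡ 1 (mod 7), so the conjunction on the right does not hold.

(←) Conversely, if t ≡ 0 (mod 7) and t ≡ 1 (mod 8), then by the Chinese remainder theorem t ≡ 49 (mod 56). Since 49 ≡ 1 (mod 2) and 2 ∣ 56, we get t ≡ 1 (mod 2).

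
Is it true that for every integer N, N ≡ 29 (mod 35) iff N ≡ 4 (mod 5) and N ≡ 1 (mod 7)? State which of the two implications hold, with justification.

Both directions hold; the statement is true.

(←) If N ≡ 4 (mod 5) and N ≡ 1 (mod 7), then by the Chinese remainder theorem N ≡ 29 (mod 35). This is exactly N ≡ 29 (mod 35).

(→) Suppose N ≡ 29 (mod 35); write N = 35j + 29. Since 5 ∣ 35, reducing mod 5 gives N ≡ 29 ≡ 4 (mod 5); since 7 ∣ 35, reducing mod 7 gives N ≡ 29 ≡ 1 (mod 7).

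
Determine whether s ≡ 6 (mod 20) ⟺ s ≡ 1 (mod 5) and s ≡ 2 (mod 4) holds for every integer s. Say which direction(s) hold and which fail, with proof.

Forward direction. Suppose s ≡ 6 (mod 20); write s = 20j + 6. Since 5 ∣ 20, reducing mod 5 gives s ≡ 6 ≡ 1 (mod 5); since 4 ∣ 20, reducing mod 4 gives s ≡ 6 ≡ 2 (mod 4).

Converse. If s ≡ 1 (mod 5) and s ≡ 2 (mod 4), then by the Chinese remainder theorem s ≡ 6 (mod 20). This is exactly s ≡ 6 (mod 20).

Both directions hold; the statement is true.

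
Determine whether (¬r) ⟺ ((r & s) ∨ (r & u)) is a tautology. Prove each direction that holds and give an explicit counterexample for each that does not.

(⟹) This fails. Under u = F, s = F, r = F, the left side is true but the right side is false.

(⟸) This fails. Under u = T, s = F, r = T, the left side is false but the right side is true.

Both directions fail.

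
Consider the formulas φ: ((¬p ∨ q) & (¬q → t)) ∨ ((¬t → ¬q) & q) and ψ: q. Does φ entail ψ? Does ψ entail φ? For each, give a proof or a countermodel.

(⇒) This fails. Under p = F, q = F, t = T, the left side is true but the right side is false.

(⇐) Assume the antecedent. If p is true, the antecedent forces (p = T, q = T, t = F) or (p = T, q = T, t = T), and the consequent holds there. If p is false, the antecedent forces (p = F, q = T, t = F) or (p = F, q = T, t = T), and the consequent holds there. Either way the consequent holds.

Only the converse holds.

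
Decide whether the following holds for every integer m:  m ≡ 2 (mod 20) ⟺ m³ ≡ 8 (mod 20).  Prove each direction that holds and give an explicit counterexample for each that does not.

(⇒) Suppose m ≡ 2 (mod 20). Write m = 20j + 2. Then (20j + 2)³ = 8000j³ + 2400j² + 240j + 8 = 20(400j³ + 120j² + 12j) + 8, so m³ ≡ 8 (mod 20).

(⇐) This fails: take m = 12. Then 12³ = 1728 ≡ 8 (mod 20), yet 12 ≡ 12 (mod 20), not 2.

Only the forward implication holds.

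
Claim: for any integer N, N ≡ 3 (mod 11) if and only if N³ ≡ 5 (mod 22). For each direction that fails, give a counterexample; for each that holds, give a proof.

Only the converse holds.

(⇒) This fails: take N = 14. Then 14 ≡ 3 (mod 11), but 14³ = 2744 ≡ 16 (mod 22), not 5.

(⇐) Conversely, the residues r modulo 22 with r³ ≡ 5 (mod 22) are exactly {3}, and each is ≡ 3 (mod 11).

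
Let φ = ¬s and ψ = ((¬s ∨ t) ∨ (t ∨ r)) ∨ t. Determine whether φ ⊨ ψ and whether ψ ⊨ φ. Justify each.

(⇒) Assume the antecedent. If s is true, the antecedent cannot hold. If s is false, ((¬s ∨ t) ∨ (t ∨ r)) ∨ t reduces to true regardless of the other variables. Either way ((¬s ∨ t) ∨ (t ∨ r)) ∨ t holds.

(⇐) This fails. Under s = T, r = T, t = F, the left side is false but the right side is true.

Only the forward implication holds.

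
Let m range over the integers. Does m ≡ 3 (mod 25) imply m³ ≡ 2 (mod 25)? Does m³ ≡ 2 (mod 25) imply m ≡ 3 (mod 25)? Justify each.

(⇒) Suppose m ≡ 3 (mod 25). Write m = 25j + 3. Then (25j + 3)³ = 15625j³ + 5625j² + 675j + 27 = 25(625j³ + 225j² + 27j + 1) + 2, so m³ ≡ 2 (mod 25).

(⇐) Conversely, suppose m³ ≡ 2 (mod 25). The only residue r in {0, …, 24} with r³ ≡ 2 (mod 25) is r = 3, so m ≡ 3 (mod 25).

Both directions hold.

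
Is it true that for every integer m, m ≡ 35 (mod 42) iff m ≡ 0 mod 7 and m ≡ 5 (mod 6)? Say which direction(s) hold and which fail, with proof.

The biconditional holds.

(→) Suppose m ≡ 35 (mod 42); write m = 42j + 35. Since 7 ∣ 42, reducing mod 7 gives m ≡ 35 ≡ 0 (mod 7); since 6 ∣ 42, reducing mod 6 gives m ≡ 35 ≡ 5 (mod 6).

(←) Conversely, if m ≡ 0 (mod 7) and m ≡ 5 (mod 6), then by the Chinese remainder theorem m ≡ 35 (mod 42). This is exactly m ≡ 35 (mod 42).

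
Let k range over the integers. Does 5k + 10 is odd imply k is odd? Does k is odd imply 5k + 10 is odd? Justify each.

(⟸) Suppose k is odd; write k = 2j + 1. Then 5k + 10 = 5·(2j + 1) + 10 = 2·5j + 15, which is odd.

(⟹) Suppose 5k + 10 is odd. Since 5 is odd, 5k and k have the same parity, so 5k + 10 ≡ k + 10 (mod 2). As 10 is even, 5k + 10 is odd exactly when k is odd. Thus k is odd.

Both implications hold.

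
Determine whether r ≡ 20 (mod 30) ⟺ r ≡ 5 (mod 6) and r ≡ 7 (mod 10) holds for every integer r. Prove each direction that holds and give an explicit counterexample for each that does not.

(⇒) This fails: r = 20 gives 20 ≡ 20 (mod 30) but 20 ≡ 2 (mod 6), so the conjunction on the right does not hold.

(⇐) This fails: r = 17 satisfies both congruences on the right (17 ≡ 5 mod 6 and 17 ≡ 7 mod 10) yet 17 ≡ 17 (mod 30), not 20.

(⇒) fails and (⇐) fails.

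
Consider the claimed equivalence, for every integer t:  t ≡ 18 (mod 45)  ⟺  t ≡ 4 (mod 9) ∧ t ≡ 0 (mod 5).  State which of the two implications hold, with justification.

(→) This fails: t = 18 gives 18 ≡ 18 (mod 45) but 18 ≡ 0 (mod 9), so the conjunction on the right does not hold.

(←) This fails: t = 40 satisfies both congruences on the right (40 ≡ 4 mod 9 and 40 ≡ 0 mod 5) yet 40 ≡ 40 (mod 45), not 18.

Neither implication holds.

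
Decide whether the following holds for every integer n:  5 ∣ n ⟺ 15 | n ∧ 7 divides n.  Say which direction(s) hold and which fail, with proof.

Not equivalent: only (⇐) holds.

(⟸) Suppose 15 ∣ n and 7 ∣ n. Any common multiple of 15 and 7 is a multiple of their lcm; here gcd(15, 7) = 1, so lcm(15, 7) = 15·7 = 105, so 105 ∣ n. Since 5 ∣ 105, it follows that 5 ∣ n.

(⟹) This fails: take n = 5. Certainly 5 ∣ 5, but 15 ∤ 5.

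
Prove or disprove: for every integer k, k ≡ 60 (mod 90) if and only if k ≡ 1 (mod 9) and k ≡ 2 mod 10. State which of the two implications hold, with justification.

Neither direction holds.

[⇒] This fails: k = 60 gives 60 ≡ 60 (mod 90) but 60 ≡ 6 (mod 9), so the conjunction on the right does not hold.

[⇐] This fails: k = 82 satisfies both congruences on the right (82 ≡ 1 mod 9 and 82 ≡ 2 mod 10) yet 82 ≡ 82 (mod 90), not 60.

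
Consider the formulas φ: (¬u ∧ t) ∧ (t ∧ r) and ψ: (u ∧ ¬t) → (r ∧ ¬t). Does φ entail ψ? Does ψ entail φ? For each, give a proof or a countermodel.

The forward direction holds; the converse fails.

(⇐) This fails. Under u = F, t = F, r = F, the left side is false but the right side is true.

(⇒) Assume the antecedent. If u is true, the antecedent cannot hold. If u is false, (u ∧ ¬t) → (r ∧ ¬t) reduces to true regardless of the other variables. Either way (u ∧ ¬t) → (r ∧ ¬t) holds.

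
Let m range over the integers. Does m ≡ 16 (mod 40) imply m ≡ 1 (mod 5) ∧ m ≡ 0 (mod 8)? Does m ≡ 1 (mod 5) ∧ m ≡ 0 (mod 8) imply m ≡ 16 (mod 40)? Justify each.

The biconditional holds.

(⟹) Suppose m ≡ 16 (mod 40); write m = 40j + 16. Since 5 ∣ 40, reducing mod 5 gives m ≡ 16 ≡ 1 (mod 5); since 8 ∣ 40, reducing mod 8 gives m ≡ 16 ≡ 0 (mod 8).

(⟸) Conversely, if m ≡ 1 (mod 5) and m ≡ 0 (mod 8), then by the Chinese remainder theorem m ≡ 16 (mod 40). This is exactly m ≡ 16 (mod 40).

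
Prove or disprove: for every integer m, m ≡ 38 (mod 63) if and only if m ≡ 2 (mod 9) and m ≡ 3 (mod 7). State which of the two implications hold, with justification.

[⇒] Suppose m ≡ 38 (mod 63); write m = 63j + 38. Since 9 ∣ 63, reducing mod 9 gives m ≡ 38 ≡ 2 (mod 9); since 7 ∣ 63, reducing mod 7 gives m ≡ 38 ≡ 3 (mod 7).

[⇐] Conversely, if m ≡ 2 (mod 9) and m ≡ 3 (mod 7), then by the Chinese remainder theorem m ≡ 38 (mod 63). This is exactly m ≡ 38 (mod 63).

Both directions hold; the statement is true.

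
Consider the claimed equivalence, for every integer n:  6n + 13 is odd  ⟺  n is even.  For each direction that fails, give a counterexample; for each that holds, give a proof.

(⟹) This fails: take n = 5. Then 6n + 13 = 43, which is odd, yet n = 5 is odd, not even.

(⟸) Suppose n is even. Since 6 is even, 6n is even for every n, so 6n + 13 has the same parity as 13, which is odd. Hence 6n + 13 is odd.

Only the converse holds.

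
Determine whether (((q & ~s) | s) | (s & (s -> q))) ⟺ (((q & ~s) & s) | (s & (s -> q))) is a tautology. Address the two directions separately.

(⟹) This fails. Under s = T, q = F, the left side is true but the right side is false.

(⟸) Assume the antecedent. If s is true, the consequent reduces to true regardless of the other variables. If s is false, the antecedent cannot hold. Either way the consequent holds.

Only the reverse direction holds.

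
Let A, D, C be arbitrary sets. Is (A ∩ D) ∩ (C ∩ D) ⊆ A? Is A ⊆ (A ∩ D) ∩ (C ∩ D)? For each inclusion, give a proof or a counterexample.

(⊆) holds; (⊇) fails.

Forward inclusion. Let x ∈ (A ∩ D) ∩ (C ∩ D). Then x ∈ A ∩ D ∩ C, from which x ∈ A.

Reverse inclusion. This inclusion fails. Take A = {1}, D = ∅, C = ∅; then 1 ∈ A but 1 ∉ (A ∩ D) ∩ (C ∩ D).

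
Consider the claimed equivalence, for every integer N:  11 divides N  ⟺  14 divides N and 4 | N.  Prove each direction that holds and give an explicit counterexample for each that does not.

Neither direction holds.

(⟹) This fails: take N = 11. Certainly 11 ∣ 11, but 14 ∤ 11.

(⟸) This fails: take N = 28. Both 14 ∣ 28 and 4 ∣ 28, yet 28 is not a multiple of 11 (since 28 = 2·11 + 6), so 11 ∤ 28.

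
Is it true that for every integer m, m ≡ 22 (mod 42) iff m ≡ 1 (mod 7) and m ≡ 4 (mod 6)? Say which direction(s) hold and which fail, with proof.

[⇒] Suppose m ≡ 22 (mod 42); write m = 42j + 22. Since 7 ∣ 42, reducing mod 7 gives m ≡ 22 ≡ 1 (mod 7); since 6 ∣ 42, reducing mod 6 gives m ≡ 22 ≡ 4 (mod 6).

[⇐] Conversely, if m ≡ 1 (mod 7) and m ≡ 4 (mod 6), then by the Chinese remainder theorem m ≡ 22 (mod 42). This is exactly m ≡ 22 (mod 42).

Both directions hold; the statement is true.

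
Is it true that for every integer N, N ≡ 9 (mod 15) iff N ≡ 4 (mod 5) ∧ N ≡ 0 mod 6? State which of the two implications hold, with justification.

Only the reverse direction holds.

[⇒] This fails: N = 9 gives 9 ≡ 9 (mod 15) but 9 ≡ 3 (mod 6), so the conjunction on the right does not hold.

[⇐] Conversely, if N ≡ 4 (mod 5) and N ≡ 0 (mod 6), then by the Chinese remainder theorem N ≡ 24 (mod 30). Since 24 ≡ 9 (mod 15) and 15 ∣ 30, we get N ≡ 9 (mod 15).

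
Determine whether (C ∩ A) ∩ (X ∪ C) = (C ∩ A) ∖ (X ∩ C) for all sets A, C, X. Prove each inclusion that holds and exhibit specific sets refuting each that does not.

(⊆) fails; (⊇) holds.

Forward inclusion. This inclusion fails. Take A = {1}, C = {1}, X = {1}; then 1 ∈ (C ∩ A) ∩ (X ∪ C) but 1 ∉ (C ∩ A) ∖ (X ∩ C).

Reverse inclusion. Let x ∈ (C ∩ A) ∖ (X ∩ C). Then x ∈ A ∩ C and x ∉ X, from which x ∈ (C ∩ A) ∩ (X ∪ C).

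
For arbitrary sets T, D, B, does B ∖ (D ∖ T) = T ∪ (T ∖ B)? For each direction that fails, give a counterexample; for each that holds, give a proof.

Both inclusions fail.

(⟹) This inclusion fails. Take T = ∅, D = ∅, B = {1}; then 1 ∈ B ∖ (D ∖ T) but 1 ∉ T ∪ (T ∖ B).

(⟸) This inclusion fails. Take T = {1}, D = ∅, B = ∅; then 1 ∈ T ∪ (T ∖ B) but 1 ∉ B ∖ (D ∖ T).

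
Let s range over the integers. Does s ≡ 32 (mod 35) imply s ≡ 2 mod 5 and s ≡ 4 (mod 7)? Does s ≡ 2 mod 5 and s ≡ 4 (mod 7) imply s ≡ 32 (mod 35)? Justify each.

Converse. If s ≡ 2 (mod 5) and s ≡ 4 (mod 7), then by the Chinese remainder theorem s ≡ 32 (mod 35). This is exactly s ≡ 32 (mod 35).

Forward direction. Suppose s ≡ 32 (mod 35); write s = 35j + 32. Since 5 ∣ 35, reducing mod 5 gives s ≡ 32 ≡ 2 (mod 5); since 7 ∣ 35, reducing mod 7 gives s ≡ 32 ≡ 4 (mod 7).

The biconditional holds.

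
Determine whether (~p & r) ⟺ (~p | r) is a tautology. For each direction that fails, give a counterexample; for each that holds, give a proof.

(⟹) Assume the antecedent. If r is true, ~p | r reduces to true regardless of the other variables. If r is false, the antecedent cannot hold. Either way ~p | r holds.

(⟸) This fails. Under r = F, p = F, the left side is false but the right side is true.

Not equivalent: only (⇒) holds.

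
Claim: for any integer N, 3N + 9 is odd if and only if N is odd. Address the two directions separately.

(⇒) fails and (⇐) fails.

[⇒] This fails: N = 2 gives 3N + 9 = 15, which is odd, but 2 is even, not odd.

[⇐] This also fails: N = 3 is odd, but 3N + 9 = 18 is even, not odd.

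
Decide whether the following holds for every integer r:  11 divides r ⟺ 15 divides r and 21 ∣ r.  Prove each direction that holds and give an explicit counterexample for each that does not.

(⇒) fails and (⇐) fails.

[⇒] This fails: take r = 11. Certainly 11 ∣ 11, but 15 ∤ 11.

[⇐] This fails: take r = 105. Both 15 ∣ 105 and 21 ∣ 105, yet 105 is not a multiple of 11 (since 105 = 9·11 + 6), so 11 ∤ 105.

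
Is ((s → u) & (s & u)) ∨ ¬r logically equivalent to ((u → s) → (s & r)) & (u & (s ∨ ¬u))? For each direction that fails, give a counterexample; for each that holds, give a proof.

(⟸) Assume the antecedent. If r is true, the antecedent forces (r = T, u = T, s = T), and ((s → u) & (s & u)) ∨ ¬r holds there. If r is false, the antecedent cannot hold. Either way ((s → u) & (s & u)) ∨ ¬r holds.

(⟹) This fails. Under r = F, u = F, s = F, the left side is true but the right side is false.

The forward direction fails; the converse holds.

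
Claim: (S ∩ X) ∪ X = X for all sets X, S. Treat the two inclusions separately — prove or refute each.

Forward inclusion. Let x ∈ (S ∩ X) ∪ X. Then either x ∈ X and x ∉ S; or x ∈ X ∩ S. In each case x ∈ X, so (S ∩ X) ∪ X ⊆ X.

Reverse inclusion. Let x ∈ X. Then either x ∈ X and x ∉ S; or x ∈ X ∩ S. In each case x ∈ (S ∩ X) ∪ X, so X ⊆ (S ∩ X) ∪ X.

Both inclusions hold.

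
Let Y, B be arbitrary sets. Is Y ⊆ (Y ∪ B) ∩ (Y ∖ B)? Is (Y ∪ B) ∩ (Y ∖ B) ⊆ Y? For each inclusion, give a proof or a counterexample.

Only the reverse inclusion holds.

(⊆) This inclusion fails. Take Y = {1}, B = {1}; then 1 ∈ Y but 1 ∉ (Y ∪ B) ∩ (Y ∖ B).

(⊇) Let x ∈ (Y ∪ B) ∩ (Y ∖ B). Then x ∈ Y and x ∉ B, from which x ∈ Y.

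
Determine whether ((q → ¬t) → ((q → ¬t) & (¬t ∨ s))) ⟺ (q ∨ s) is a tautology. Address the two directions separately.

(←) Assume the antecedent. If s is true, the consequent reduces to true regardless of the other variables. If s is false, the antecedent forces (s = F, q = T, t = F) or (s = F, q = T, t = T), and the consequent holds there. Either way the consequent holds.

(→) This fails. Under s = F, q = F, t = F, the left side is true but the right side is false.

(⇒) fails; (⇐) holds.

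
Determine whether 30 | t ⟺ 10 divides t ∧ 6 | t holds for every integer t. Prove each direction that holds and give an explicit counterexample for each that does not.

(⇒) If 30 ∣ t, write t = 30q. Since 30 = 3·10, t = 10·(3q), so 10 ∣ t; and since 30 = 5·6, t = 6·(5q), so 6 ∣ t.

(⇐) Suppose 10 ∣ t and 6 ∣ t. Any common multiple of 10 and 6 is a multiple of their lcm; here lcm(10, 6) = 10·6/gcd(10, 6) = 60/2 = 30, so 30 ∣ t.

Both directions hold; the statement is true.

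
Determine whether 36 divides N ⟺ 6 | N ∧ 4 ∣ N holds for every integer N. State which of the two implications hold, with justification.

Forward direction. If 36 ∣ N, write N = 36q. Since 36 = 6·6, N = 6·(6q), so 6 ∣ N; and since 36 = 9·4, N = 4·(9q), so 4 ∣ N.

Converse. This fails: take N = 12. Both 6 ∣ 12 and 4 ∣ 12, yet 12 is not a multiple of 36 (since 12 = 0·36 + 12), so 36 ∤ 12.

(⇒) holds; (⇐) fails.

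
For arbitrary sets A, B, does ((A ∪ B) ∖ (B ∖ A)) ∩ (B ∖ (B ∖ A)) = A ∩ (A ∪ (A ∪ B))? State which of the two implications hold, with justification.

(⊆) holds; (⊇) fails.

(⟹) Let x ∈ ((A ∪ B) ∖ (B ∖ A)) ∩ (B ∖ (B ∖ A)). Then x ∈ A ∩ B, from which x ∈ A ∩ (A ∪ (A ∪ B)).

(⟸) This inclusion fails. Take A = {1}, B = ∅; then 1 ∈ A ∩ (A ∪ (A ∪ B)) but 1 ∉ ((A ∪ B) ∖ (B ∖ A)) ∩ (B ∖ (B ∖ A)).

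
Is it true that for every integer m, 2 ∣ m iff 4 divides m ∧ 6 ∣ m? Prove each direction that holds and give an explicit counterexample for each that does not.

(⇒) fails; (⇐) holds.

Forward direction. This fails: take m = 2. Certainly 2 ∣ 2, but 4 ∤ 2.

Converse. Suppose 4 ∣ m and 6 ∣ m. Any common multiple of 4 and 6 is a multiple of their lcm; here lcm(4, 6) = 4·6/gcd(4, 6) = 24/2 = 12, so 12 ∣ m. Since 2 ∣ 12, it follows that 2 ∣ m.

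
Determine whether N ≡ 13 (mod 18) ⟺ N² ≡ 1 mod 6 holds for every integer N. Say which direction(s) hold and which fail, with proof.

[⇒] Suppose N ≡ 13 (mod 18). Then N² ≡ 13² = 169 (mod 18), and since 6 ∣ 18, also N² ≡ 1 (mod 6).

[⇐] This fails: take N = 1. Then 1² = 1 ≡ 1 (mod 6), yet 1 ≡ 1 (mod 18), not 13.

(⇒) holds; (⇐) fails.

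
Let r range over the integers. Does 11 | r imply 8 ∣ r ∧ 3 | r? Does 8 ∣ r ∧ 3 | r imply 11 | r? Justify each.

Neither implication holds.

[⇒] This fails: take r = 11. Certainly 11 ∣ 11, but 8 ∤ 11.

[⇐] This fails: take r = 24. Both 8 ∣ 24 and 3 ∣ 24, yet 24 is not a multiple of 11 (since 24 = 2·11 + 2), so 11 ∤ 24.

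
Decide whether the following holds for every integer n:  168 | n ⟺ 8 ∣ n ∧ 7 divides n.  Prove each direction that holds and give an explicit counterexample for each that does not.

Only the forward direction holds.

(⟹) If 168 ∣ n, write n = 168q. Since 168 = 21·8, n = 8·(21q), so 8 ∣ n; and since 168 = 24·7, n = 7·(24q), so 7 ∣ n.

(⟸) This fails: take n = 56. Both 8 ∣ 56 and 7 ∣ 56, yet 56 is not a multiple of 168 (since 56 = 0·168 + 56), so 168 ∤ 56.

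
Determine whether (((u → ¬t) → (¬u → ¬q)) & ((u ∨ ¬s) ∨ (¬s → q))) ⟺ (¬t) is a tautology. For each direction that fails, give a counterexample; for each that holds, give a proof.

(⟹) This fails. Under q = F, t = T, u = F, s = F, the left side is true but the right side is false.

(⟸) This fails. Under q = T, t = F, u = F, s = F, the left side is false but the right side is true.

Neither implication holds.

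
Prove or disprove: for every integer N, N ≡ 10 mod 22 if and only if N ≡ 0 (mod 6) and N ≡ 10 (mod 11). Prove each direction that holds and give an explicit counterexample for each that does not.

The forward direction fails; the converse holds.

[⇒] This fails: N = 32 gives 32 ≡ 10 (mod 22) but 32 ≡ 2 (mod 6), so the conjunction on the right does not hold.

[⇐] Conversely, if N ≡ 0 (mod 6) and N ≡ 10 (mod 11), then by the Chinese remainder theorem N ≡ 54 (mod 66). Since 54 ≡ 10 (mod 22) and 22 ∣ 66, we get N ≡ 10 (mod 22).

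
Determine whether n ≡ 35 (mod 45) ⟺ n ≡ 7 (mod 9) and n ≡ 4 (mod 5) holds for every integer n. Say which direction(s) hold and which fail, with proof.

[⇒] This fails: n = 35 gives 35 ≡ 35 (mod 45) but 35 ≡ 8 (mod 9), so the conjunction on the right does not hold.

[⇐] This fails: n = 34 satisfies both congruences on the right (34 ≡ 7 mod 9 and 34 ≡ 4 mod 5) yet 34 ≡ 34 (mod 45), not 35.

(⇒) fails and (⇐) fails.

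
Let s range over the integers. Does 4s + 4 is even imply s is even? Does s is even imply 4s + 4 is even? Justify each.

(⇒) This fails: take s = 7. Then 4s + 4 = 32, which is even, yet s = 7 is odd, not even.

(⇐) Suppose s is even. Since 4 is even, 4s is even for every s, so 4s + 4 has the same parity as 4, which is even. Hence 4s + 4 is even.

The forward direction fails; the converse holds.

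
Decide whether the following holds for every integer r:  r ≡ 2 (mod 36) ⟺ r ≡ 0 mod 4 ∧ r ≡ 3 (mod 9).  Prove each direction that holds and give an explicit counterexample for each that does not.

Neither direction holds.

Forward direction. This fails: r = 2 gives 2 ≡ 2 (mod 36) but 2 ≡ 2 (mod 4), so the conjunction on the right does not hold.

Converse. This fails: r = 12 satisfies both congruences on the right (12 ≡ 0 mod 4 and 12 ≡ 3 mod 9) yet 12 ≡ 12 (mod 36), not 2.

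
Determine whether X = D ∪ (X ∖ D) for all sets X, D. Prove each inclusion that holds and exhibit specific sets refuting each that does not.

(⟹) Let x ∈ X. Then either x ∈ X and x ∉ D; or x ∈ X ∩ D. In each case x ∈ D ∪ (X ∖ D), so X ⊆ D ∪ (X ∖ D).

(⟸) This inclusion fails. Take X = ∅, D = {1}; then 1 ∈ D ∪ (X ∖ D) but 1 ∉ X.

(⊆) holds; (⊇) fails.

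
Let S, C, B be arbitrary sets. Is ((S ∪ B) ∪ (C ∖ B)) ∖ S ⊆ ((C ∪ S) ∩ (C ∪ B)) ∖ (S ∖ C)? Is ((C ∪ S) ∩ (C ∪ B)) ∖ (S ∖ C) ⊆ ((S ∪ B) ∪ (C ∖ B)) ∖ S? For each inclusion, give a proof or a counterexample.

(⊆) fails and (⊇) fails.

(⊆) This inclusion fails. Take S = ∅, C = ∅, B = {1}; then 1 ∈ ((S ∪ B) ∪ (C ∖ B)) ∖ S but 1 ∉ ((C ∪ S) ∩ (C ∪ B)) ∖ (S ∖ C).

(⊇) This inclusion fails. Take S = {1}, C = {1}, B = ∅; then 1 ∈ ((C ∪ S) ∩ (C ∪ B)) ∖ (S ∖ C) but 1 ∉ ((S ∪ B) ∪ (C ∖ B)) ∖ S.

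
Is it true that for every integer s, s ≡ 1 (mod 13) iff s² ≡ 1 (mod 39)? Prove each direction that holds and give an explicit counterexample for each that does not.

(⟹) This fails: take s = 27. Then 27 ≡ 1 (mod 13), but 27² = 729 ≡ 27 (mod 39), not 1.

(⟸) This fails: take s = 25. Then 25² = 625 ≡ 1 (mod 39), yet 25 ≡ 12 (mod 13), not 1.

Neither direction holds.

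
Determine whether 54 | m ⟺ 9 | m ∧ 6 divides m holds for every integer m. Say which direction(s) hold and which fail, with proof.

The forward direction holds; the converse fails.

(⟹) If 54 ∣ m, write m = 54q. Since 54 = 6·9, m = 9·(6q), so 9 ∣ m; and since 54 = 9·6, m = 6·(9q), so 6 ∣ m.

(⟸) This fails: take m = 18. Both 9 ∣ 18 and 6 ∣ 18, yet 18 is not a multiple of 54 (since 18 = 0·54 + 18), so 54 ∤ 18.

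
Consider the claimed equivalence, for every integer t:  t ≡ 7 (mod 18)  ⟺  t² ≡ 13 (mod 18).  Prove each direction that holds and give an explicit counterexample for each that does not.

[⇒] Suppose t ≡ 7 (mod 18). Write t = 18j + 7. Then (18j + 7)² = 324j² + 252j + 49 = 18(18j² + 14j + 2) + 13, so t² ≡ 13 (mod 18).

[⇐] This fails: take t = 11. Then 11² = 121 ≡ 13 (mod 18), yet 11 ≡ 11 (mod 18), not 7.

Only the forward direction holds.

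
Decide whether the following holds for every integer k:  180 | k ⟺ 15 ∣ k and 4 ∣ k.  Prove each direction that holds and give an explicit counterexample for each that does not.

Only the forward implication holds.

[⇐] This fails: take k = 60. Both 15 ∣ 60 and 4 ∣ 60, yet 60 is not a multiple of 180 (since 60 = 0·180 + 60), so 180 ∤ 60.

[⇒] If 180 ∣ k, write k = 180q. Since 180 = 12·15, k = 15·(12q), so 15 ∣ k; and since 180 = 45·4, k = 4·(45q), so 4 ∣ k.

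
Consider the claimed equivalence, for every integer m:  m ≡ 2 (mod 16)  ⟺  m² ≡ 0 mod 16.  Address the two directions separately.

[⇒] This fails: take m = 2. Then 2 ≡ 2 (mod 16), but 2² = 4 ≡ 4 (mod 16), not 0.

[⇐] This fails: take m = 0. Then 0² = 0 ≡ 0 (mod 16), yet 0 ≡ 0 (mod 16), not 2.

Both directions fail.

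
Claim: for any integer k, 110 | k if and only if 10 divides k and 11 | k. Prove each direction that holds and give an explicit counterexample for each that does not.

Both implications hold.

Forward direction. If 110 ∣ k, write k = 110q. Since 110 = 11·10, k = 10·(11q), so 10 ∣ k; and since 110 = 10·11, k = 11·(10q), so 11 ∣ k.

Converse. Suppose 10 ∣ k and 11 ∣ k. Any common multiple of 10 and 11 is a multiple of their lcm; here gcd(10, 11) = 1, so lcm(10, 11) = 10·11 = 110, so 110 ∣ k.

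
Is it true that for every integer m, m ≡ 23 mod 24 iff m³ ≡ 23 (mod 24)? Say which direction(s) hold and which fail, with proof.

(⟸) Suppose m³ ≡ 23 (mod 24). The only residue r in {0, …, 23} with r³ ≡ 23 (mod 24) is r = 23, so m ≡ 23 (mod 24).

(⟹) Suppose m ≡ 23 mod 24. Write m = 24j + 23. Then (24j + 23)³ = 13824j³ + 39744j² + 38088j + 12167 = 24(576j³ + 1656j² + 1587j + 506) + 23, so m³ ≡ 23 (mod 24).

Equivalent; both directions hold.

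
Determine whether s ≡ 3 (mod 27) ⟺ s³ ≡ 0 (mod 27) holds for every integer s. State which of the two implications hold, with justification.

(⇒) Suppose s ≡ 3 (mod 27). Write s = 27j + 3. Then (27j + 3)³ = 19683j³ + 6561j² + 729j + 27 = 27(729j³ + 243j² + 27j + 1) + 0, so s³ ≡ 0 (mod 27).

(⇐) This fails: take s = 0. Then 0³ = 0 ≡ 0 (mod 27), yet 0 ≡ 0 (mod 27), not 3.

The forward direction holds; the converse fails.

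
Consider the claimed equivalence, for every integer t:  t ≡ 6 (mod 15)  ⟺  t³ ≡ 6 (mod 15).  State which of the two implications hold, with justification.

[⇒] Suppose t ≡ 6 (mod 15). Write t = 15j + 6. Then (15j + 6)³ = 3375j³ + 4050j² + 1620j + 216 = 15(225j³ + 270j² + 108j + 14) + 6, so t³ ≡ 6 (mod 15).

[⇐] Conversely, suppose t³ ≡ 6 (mod 15). The only residue r in {0, …, 14} with r³ ≡ 6 (mod 15) is r = 6, so t ≡ 6 (mod 15).

Both implications hold.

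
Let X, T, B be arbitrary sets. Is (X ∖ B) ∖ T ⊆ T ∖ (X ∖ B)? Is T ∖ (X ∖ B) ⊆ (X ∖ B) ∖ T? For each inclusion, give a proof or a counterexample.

(⊆) This inclusion fails. Take X = {1}, T = ∅, B = ∅; then 1 ∈ (X ∖ B) ∖ T but 1 ∉ T ∖ (X ∖ B).

(⊇) This inclusion fails. Take X = ∅, T = {1}, B = ∅; then 1 ∈ T ∖ (X ∖ B) but 1 ∉ (X ∖ B) ∖ T.

Neither inclusion holds.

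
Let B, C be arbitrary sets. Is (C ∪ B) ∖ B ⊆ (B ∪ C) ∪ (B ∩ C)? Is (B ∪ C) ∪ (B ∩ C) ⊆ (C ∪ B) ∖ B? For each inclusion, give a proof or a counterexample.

(⊆) Let x ∈ (C ∪ B) ∖ B. Then x ∈ C and x ∉ B, from which x ∈ (B ∪ C) ∪ (B ∩ C).

(⊇) This inclusion fails. Take B = {1}, C = ∅; then 1 ∈ (B ∪ C) ∪ (B ∩ C) but 1 ∉ (C ∪ B) ∖ B.

The sets are not equal: only the forward inclusion holds.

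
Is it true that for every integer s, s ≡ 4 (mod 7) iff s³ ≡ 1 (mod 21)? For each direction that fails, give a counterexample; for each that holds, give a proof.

(⟹) This fails: take s = 11. Then 11 ≡ 4 (mod 7), but 11³ = 1331 ≡ 8 (mod 21), not 1.

(⟸) This fails: take s = 1. Then 1³ = 1 ≡ 1 (mod 21), yet 1 ≡ 1 (mod 7), not 4.

Neither direction holds.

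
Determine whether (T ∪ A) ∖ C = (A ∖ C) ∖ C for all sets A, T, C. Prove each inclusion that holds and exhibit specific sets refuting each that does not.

The sets are not equal: only the reverse inclusion holds.

(⟸) Let x ∈ (A ∖ C) ∖ C. Then either x ∈ A and x ∉ T, C; or x ∈ A ∩ T and x ∉ C. In each case x ∈ (T ∪ A) ∖ C, so (A ∖ C) ∖ C ⊆ (T ∪ A) ∖ C.

(⟹) This inclusion fails. Take A = ∅, T = {1}, C = ∅; then 1 ∈ (T ∪ A) ∖ C but 1 ∉ (A ∖ C) ∖ C.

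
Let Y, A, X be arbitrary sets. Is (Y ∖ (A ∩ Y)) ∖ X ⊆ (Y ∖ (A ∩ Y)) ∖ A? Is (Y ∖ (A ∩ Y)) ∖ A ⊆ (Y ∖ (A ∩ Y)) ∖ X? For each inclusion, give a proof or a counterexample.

Forward inclusion. Let x ∈ (Y ∖ (A ∩ Y)) ∖ X. Then x ∈ Y and x ∉ A, X, from which x ∈ (Y ∖ (A ∩ Y)) ∖ A.

Reverse inclusion. This inclusion fails. Take Y = {1}, A = ∅, X = {1}; then 1 ∈ (Y ∖ (A ∩ Y)) ∖ A but 1 ∉ (Y ∖ (A ∩ Y)) ∖ X.

(⊆) holds; (⊇) fails.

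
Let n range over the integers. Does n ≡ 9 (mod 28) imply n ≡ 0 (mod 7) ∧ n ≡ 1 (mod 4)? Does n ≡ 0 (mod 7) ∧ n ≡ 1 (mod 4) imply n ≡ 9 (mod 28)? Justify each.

(⇒) fails and (⇐) fails.

Forward direction. This fails: n = 9 gives 9 ≡ 9 (mod 28) but 9 ≡ 2 (mod 7), so the conjunction on the right does not hold.

Converse. This fails: n = 21 satisfies both congruences on the right (21 ≡ 0 mod 7 and 21 ≡ 1 mod 4) yet 21 ≡ 21 (mod 28), not 9.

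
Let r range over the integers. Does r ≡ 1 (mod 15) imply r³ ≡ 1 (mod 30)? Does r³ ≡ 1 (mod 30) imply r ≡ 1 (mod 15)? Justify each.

Converse. The residues r modulo 30 with r³ ≡ 1 (mod 30) are exactly {1}, and each is ≡ 1 (mod 15).

Forward direction. This fails: take r = 16. Then 16 ≡ 1 (mod 15), but 16³ = 4096 ≡ 16 (mod 30), not 1.

Only the reverse direction holds.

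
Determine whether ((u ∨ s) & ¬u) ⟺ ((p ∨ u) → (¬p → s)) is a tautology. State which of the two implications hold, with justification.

The forward direction holds; the converse fails.

(⟹) Assume the antecedent. If s is true, (p ∨ u) → (¬p → s) reduces to true regardless of the other variables. If s is false, the antecedent cannot hold. Either way (p ∨ u) → (¬p → s) holds.

(⟸) This fails. Under s = F, u = F, p = F, the left side is false but the right side is true.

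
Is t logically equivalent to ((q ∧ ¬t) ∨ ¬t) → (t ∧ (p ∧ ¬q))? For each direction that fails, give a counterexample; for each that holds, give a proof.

Both directions hold.

(⇒) Assume the antecedent. If t is true, the consequent reduces to true regardless of the other variables. If t is false, the antecedent cannot hold. Either way the consequent holds.

(⇐) Assume the antecedent. If t is true, t reduces to true regardless of the other variables. If t is false, the antecedent cannot hold. Either way t holds.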